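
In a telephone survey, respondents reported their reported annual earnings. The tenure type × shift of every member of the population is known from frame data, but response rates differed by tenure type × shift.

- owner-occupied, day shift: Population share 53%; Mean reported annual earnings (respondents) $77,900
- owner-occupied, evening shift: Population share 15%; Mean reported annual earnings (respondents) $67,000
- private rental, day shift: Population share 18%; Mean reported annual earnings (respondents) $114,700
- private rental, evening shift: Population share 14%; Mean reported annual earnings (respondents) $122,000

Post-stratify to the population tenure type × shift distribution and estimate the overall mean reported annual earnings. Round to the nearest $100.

Post-stratification weights by population share, not respondent share:
  owner-occupied, day shift: 0.53 × 77,900 = 41,287
  owner-occupied, evening shift: 0.15 × 67,000 = 10,050
  private rental, day shift: 0.18 × 114,700 = 20,646
  private rental, evening shift: 0.14 × 122,000 = 17,080
Post-stratified estimate = 89,063 → $89,100.

$89,100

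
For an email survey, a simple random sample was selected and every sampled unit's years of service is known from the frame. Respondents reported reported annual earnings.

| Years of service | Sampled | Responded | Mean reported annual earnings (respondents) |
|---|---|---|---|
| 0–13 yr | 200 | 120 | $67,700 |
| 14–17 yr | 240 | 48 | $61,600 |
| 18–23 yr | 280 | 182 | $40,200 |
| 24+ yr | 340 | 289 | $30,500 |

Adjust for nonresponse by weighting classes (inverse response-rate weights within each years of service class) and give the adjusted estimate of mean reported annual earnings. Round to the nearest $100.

Class response rates: 0–13 yr 120/200 = 60%, 14–17 yr 48/240 = 20%, 18–23 yr 182/280 = 65%, 24+ yr 289/340 = 85%.
Each respondent's weight = sampled/responded in their class; summing within a class gives n_sampled, so:
  0–13 yr: 200 × 67,700 = 13,540,000
  14–17 yr: 240 × 61,600 = 14,784,000
  18–23 yr: 280 × 40,200 = 11,256,000
  24+ yr: 340 × 30,500 = 10,370,000
Adjusted estimate = 49,950,000 / 1,060 = 47122.6 → $47,100.

$47,100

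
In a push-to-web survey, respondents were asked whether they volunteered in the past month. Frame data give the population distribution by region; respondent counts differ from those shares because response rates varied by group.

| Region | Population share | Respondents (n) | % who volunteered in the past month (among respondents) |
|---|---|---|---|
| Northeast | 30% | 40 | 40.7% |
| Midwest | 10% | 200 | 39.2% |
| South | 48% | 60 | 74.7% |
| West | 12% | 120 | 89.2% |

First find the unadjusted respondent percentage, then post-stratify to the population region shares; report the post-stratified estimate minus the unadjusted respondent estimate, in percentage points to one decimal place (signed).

+4.0 percentage points

Unadjusted (pooled respondent) estimate weights by respondent counts:
  (40/420)×40.7 + (200/420)×39.2 + (60/420)×74.7 + (120/420)×89.2 = 58.7%
Reweighting by population region shares:
  0.3×40.7 + 0.1×39.2 + 0.48×74.7 + 0.12×89.2 = 62.69%
Difference = 62.69 − 58.7 = 3.99 pp.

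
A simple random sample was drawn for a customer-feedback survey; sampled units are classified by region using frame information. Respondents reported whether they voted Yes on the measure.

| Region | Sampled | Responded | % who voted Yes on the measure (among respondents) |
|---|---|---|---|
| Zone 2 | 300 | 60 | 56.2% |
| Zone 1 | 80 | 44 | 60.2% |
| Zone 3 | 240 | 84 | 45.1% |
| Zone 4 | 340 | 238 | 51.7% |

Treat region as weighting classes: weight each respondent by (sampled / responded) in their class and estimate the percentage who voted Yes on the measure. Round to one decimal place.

52.2%

Class response rates: Zone 2 60/300 = 20%, Zone 1 44/80 = 55%, Zone 3 84/240 = 35%, Zone 4 238/340 = 70%.
With weight = n_sampled/n_responded per class, the weighted class total is n_sampled:
  Zone 2: 300 × 56.2 = 16,860
  Zone 1: 80 × 60.2 = 4816
  Zone 3: 240 × 45.1 = 10,824
  Zone 4: 340 × 51.7 = 17,578
Adjusted estimate = 50,078 / 960 = 52.1646 → 52.2%.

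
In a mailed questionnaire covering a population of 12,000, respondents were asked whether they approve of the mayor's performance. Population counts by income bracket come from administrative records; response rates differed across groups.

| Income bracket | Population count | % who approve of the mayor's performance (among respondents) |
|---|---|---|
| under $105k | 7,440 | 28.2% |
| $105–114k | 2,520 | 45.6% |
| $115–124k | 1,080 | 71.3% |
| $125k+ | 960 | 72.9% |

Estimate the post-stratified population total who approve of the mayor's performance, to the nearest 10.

Each cell contributes its population count × the respondent rate:
  under $105k: 7,440 × 28.2% = 2098.08
  $105–114k: 2,520 × 45.6% = 1149.12
  $115–124k: 1,080 × 71.3% = 770.04
  $125k+: 960 × 72.9% = 699.84
Estimated total = 4717.08 → 4,720.

4,720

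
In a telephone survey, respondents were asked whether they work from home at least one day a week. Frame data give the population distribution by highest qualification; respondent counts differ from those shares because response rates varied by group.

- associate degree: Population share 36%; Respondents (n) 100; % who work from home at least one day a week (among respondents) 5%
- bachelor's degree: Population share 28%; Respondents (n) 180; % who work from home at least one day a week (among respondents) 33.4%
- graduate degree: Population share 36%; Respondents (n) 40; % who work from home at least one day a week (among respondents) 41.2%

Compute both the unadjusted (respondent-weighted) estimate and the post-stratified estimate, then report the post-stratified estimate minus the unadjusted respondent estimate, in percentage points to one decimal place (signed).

Without adjustment, the pooled respondent share is:
  (100/320)×5 + (180/320)×33.4 + (40/320)×41.2 = 25.5%
Post-stratifying to population shares instead:
  0.36×5 + 0.28×33.4 + 0.36×41.2 = 25.984%
Difference = 25.984 − 25.5 = 0.484 pp.

+0.5 percentage points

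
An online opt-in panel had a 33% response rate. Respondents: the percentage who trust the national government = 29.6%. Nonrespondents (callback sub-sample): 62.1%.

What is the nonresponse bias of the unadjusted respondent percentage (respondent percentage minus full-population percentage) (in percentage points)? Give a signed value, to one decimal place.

-21.8 percentage points

Nonresponse fraction = 1 − 0.33 = 0.67.
Bias = (nonresponse fraction) × (respondent percentage − nonrespondent percentage)
     = 0.67 × (29.6 − 62.1) = 0.67 × -32.5 = -21.775.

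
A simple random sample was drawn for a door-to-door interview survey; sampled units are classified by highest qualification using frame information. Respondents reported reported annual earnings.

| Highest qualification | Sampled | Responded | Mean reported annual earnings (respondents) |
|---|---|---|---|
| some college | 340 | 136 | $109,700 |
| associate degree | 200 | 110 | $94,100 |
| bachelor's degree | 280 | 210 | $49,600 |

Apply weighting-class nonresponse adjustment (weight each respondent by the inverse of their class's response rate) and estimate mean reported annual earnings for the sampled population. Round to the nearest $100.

Class response rates: some college 136/340 = 40%, associate degree 110/200 = 55%, bachelor's degree 210/280 = 75%.
Inverse-response-rate weighting restores each class to its sampled count, so class totals weight by n_sampled:
  some college: 340 × 109,700 = 37,298,000
  associate degree: 200 × 94,100 = 18,820,000
  bachelor's degree: 280 × 49,600 = 13,888,000
Adjusted estimate = 70,006,000 / 820 = 85373.2 → $85,400.

$85,400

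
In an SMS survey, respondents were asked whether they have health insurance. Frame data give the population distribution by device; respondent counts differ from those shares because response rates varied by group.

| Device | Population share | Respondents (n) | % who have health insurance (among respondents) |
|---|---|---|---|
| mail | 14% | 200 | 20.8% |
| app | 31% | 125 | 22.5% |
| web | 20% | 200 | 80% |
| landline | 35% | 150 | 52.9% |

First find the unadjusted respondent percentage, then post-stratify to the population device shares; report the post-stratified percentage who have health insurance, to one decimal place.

44.4%

Without adjustment, the pooled respondent share is:
  (200/675)×20.8 + (125/675)×22.5 + (200/675)×80 + (150/675)×52.9 = 45.7889%
Post-stratified estimate weights by population shares:
  0.14×20.8 + 0.31×22.5 + 0.2×80 + 0.35×52.9 = 44.402%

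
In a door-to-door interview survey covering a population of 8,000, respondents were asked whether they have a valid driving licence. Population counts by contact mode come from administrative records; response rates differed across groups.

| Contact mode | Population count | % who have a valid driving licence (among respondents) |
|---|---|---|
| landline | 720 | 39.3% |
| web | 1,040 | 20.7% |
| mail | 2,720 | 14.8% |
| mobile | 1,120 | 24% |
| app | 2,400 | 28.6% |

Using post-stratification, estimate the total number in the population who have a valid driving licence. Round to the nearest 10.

1,860

Each cell contributes its population count × the respondent rate:
  landline: 720 × 39.3% = 282.96
  web: 1,040 × 20.7% = 215.28
  mail: 2,720 × 14.8% = 402.56
  mobile: 1,120 × 24% = 268.8
  app: 2,400 × 28.6% = 686.4
Estimated total = 1856 → 1,860.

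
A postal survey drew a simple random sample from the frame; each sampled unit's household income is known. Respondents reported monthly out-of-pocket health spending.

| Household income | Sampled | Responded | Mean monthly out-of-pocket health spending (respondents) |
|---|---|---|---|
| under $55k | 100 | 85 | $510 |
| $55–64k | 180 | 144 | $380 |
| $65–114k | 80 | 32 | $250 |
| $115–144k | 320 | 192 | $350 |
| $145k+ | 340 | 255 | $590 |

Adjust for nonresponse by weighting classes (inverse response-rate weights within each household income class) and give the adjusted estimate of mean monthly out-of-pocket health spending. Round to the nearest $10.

Response rates by class: under $55k 85/100 = 85%, $55–64k 144/180 = 80%, $65–114k 32/80 = 40%, $115–144k 192/320 = 60%, $145k+ 255/340 = 75%.
Each respondent's weight = sampled/responded in their class; summing within a class gives n_sampled, so:
  under $55k: 100 × 510 = 51,000
  $55–64k: 180 × 380 = 68,400
  $65–114k: 80 × 250 = 20,000
  $115–144k: 320 × 350 = 112,000
  $145k+: 340 × 590 = 200,600
Adjusted estimate = 452,000 / 1,020 = 443.137 → $440.

$440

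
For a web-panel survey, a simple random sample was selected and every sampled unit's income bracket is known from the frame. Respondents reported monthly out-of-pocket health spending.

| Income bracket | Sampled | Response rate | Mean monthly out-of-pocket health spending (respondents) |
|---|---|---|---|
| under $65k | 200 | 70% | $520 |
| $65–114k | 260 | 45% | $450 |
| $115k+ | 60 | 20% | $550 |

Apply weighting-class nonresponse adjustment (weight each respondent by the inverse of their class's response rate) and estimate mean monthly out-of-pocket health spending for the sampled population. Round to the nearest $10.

With weight = n_sampled/n_responded per class, the weighted class total is n_sampled:
  under $65k: 200 × 520 = 104,000
  $65–114k: 260 × 450 = 117,000
  $115k+: 60 × 550 = 33,000
Adjusted estimate = 254,000 / 520 = 488.462 → $490.

$490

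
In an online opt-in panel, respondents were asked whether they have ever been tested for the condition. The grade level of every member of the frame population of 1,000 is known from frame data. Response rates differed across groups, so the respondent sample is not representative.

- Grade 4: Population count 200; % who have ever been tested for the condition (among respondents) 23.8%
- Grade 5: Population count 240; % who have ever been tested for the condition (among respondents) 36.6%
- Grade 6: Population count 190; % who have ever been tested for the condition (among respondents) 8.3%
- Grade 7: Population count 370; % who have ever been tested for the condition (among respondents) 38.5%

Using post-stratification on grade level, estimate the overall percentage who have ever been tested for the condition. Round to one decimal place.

29.4%

Weight each group's respondent value by its population share:
  Grade 4: (200/1,000) × 23.8 = 4.76
  Grade 5: (240/1,000) × 36.6 = 8.784
  Grade 6: (190/1,000) × 8.3 = 1.577
  Grade 7: (370/1,000) × 38.5 = 14.245
Post-stratified estimate = 29.366 → 29.4%.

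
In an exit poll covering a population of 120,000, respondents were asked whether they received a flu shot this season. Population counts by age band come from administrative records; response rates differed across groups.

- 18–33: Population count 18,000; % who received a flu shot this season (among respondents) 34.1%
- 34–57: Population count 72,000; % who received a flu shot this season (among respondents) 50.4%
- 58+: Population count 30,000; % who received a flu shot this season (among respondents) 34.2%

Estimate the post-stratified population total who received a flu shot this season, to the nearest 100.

52,700

Apply each group's respondent rate to its population count:
  18–33: 18,000 × 34.1% = 6138
  34–57: 72,000 × 50.4% = 36,288
  58+: 30,000 × 34.2% = 10,260
Estimated total = 52,686 → 52,700.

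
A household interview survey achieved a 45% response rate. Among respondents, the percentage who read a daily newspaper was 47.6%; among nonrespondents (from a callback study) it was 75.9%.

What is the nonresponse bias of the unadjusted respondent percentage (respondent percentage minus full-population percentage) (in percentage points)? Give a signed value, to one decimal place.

Nonresponse fraction = 1 − 0.45 = 0.55.
Bias = (nonresponse fraction) × (respondent percentage − nonrespondent percentage)
     = 0.55 × (47.6 − 75.9) = 0.55 × -28.3 = -15.565.

-15.6 percentage points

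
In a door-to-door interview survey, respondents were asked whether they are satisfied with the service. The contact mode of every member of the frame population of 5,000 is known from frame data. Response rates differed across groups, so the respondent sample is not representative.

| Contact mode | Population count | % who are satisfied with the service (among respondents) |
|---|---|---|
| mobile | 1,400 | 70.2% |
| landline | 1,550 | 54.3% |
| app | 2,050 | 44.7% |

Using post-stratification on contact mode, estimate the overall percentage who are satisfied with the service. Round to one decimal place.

Post-stratification weights by population share, not respondent share:
  mobile: (1,400/5,000) × 70.2 = 19.656
  landline: (1,550/5,000) × 54.3 = 16.833
  app: (2,050/5,000) × 44.7 = 18.327
Post-stratified estimate = 54.816 → 54.8%.

54.8%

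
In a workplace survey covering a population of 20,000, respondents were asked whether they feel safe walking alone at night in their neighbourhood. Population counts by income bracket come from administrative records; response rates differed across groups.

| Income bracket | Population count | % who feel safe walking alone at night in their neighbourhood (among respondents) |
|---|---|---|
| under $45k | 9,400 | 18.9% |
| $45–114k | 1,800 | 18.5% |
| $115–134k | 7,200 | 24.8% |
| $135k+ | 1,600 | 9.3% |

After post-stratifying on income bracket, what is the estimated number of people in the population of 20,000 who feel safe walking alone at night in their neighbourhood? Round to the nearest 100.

4,000

Each cell contributes its population count × the respondent rate:
  under $45k: 9,400 × 18.9% = 1776.6
  $45–114k: 1,800 × 18.5% = 333
  $115–134k: 7,200 × 24.8% = 1785.6
  $135k+: 1,600 × 9.3% = 148.8
Estimated total = 4044 → 4,000.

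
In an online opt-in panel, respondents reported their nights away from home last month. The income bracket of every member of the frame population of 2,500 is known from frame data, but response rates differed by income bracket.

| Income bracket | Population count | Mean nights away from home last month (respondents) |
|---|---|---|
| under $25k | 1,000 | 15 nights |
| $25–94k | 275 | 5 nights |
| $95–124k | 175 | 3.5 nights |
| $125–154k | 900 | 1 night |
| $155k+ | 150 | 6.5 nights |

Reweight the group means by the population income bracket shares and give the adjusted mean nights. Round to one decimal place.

7.5

Weight each group's respondent value by its population share:
  under $25k: (1,000/2,500) × 15 = 6
  $25–94k: (275/2,500) × 5 = 0.55
  $95–124k: (175/2,500) × 3.5 = 0.245
  $125–154k: (900/2,500) × 1 = 0.36
  $155k+: (150/2,500) × 6.5 = 0.39
Post-stratified estimate = 7.545 → 7.5.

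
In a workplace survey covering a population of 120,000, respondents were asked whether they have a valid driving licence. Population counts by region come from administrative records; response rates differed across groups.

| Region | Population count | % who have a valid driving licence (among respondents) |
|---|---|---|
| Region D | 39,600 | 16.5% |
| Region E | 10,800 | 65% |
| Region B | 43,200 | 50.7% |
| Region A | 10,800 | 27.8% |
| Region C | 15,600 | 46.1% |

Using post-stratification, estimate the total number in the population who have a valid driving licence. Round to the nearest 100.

45,700

Estimated count per cell = population count × respondent percentage:
  Region D: 39,600 × 16.5% = 6534
  Region E: 10,800 × 65% = 7020
  Region B: 43,200 × 50.7% = 21902.4
  Region A: 10,800 × 27.8% = 3002.4
  Region C: 15,600 × 46.1% = 7191.6
Estimated total = 45650.4 → 45,700.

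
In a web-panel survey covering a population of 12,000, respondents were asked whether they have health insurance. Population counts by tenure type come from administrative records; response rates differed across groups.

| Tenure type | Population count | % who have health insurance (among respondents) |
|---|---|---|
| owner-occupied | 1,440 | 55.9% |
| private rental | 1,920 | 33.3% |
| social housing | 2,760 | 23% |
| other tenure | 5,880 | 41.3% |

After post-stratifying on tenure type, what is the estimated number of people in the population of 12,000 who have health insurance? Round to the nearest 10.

Apply each group's respondent rate to its population count:
  owner-occupied: 1,440 × 55.9% = 804.96
  private rental: 1,920 × 33.3% = 639.36
  social housing: 2,760 × 23% = 634.8
  other tenure: 5,880 × 41.3% = 2428.44
Estimated total = 4507.56 → 4,510.

4,510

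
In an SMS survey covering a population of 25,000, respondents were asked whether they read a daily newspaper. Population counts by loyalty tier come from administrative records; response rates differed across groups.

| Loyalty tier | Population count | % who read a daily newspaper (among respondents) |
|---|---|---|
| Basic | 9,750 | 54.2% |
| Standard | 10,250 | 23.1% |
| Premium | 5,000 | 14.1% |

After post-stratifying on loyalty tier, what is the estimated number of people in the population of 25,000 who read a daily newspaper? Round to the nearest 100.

8,400

Estimated count per cell = population count × respondent percentage:
  Basic: 9,750 × 54.2% = 5284.5
  Standard: 10,250 × 23.1% = 2367.75
  Premium: 5,000 × 14.1% = 705
Estimated total = 8357.25 → 8,400.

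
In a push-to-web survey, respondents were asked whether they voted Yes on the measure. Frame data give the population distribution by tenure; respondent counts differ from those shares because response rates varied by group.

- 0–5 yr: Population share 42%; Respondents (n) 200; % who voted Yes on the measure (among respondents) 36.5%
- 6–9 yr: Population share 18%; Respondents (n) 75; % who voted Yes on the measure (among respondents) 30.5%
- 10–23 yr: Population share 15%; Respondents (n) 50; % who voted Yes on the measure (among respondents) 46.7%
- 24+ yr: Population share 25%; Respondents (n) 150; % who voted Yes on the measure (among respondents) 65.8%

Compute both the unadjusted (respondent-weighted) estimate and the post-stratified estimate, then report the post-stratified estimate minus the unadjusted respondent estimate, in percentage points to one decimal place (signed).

-1.6 percentage points

Unadjusted (pooled respondent) estimate weights by respondent counts:
  (200/475)×36.5 + (75/475)×30.5 + (50/475)×46.7 + (150/475)×65.8 = 45.8789%
Post-stratified estimate weights by population shares:
  0.42×36.5 + 0.18×30.5 + 0.15×46.7 + 0.25×65.8 = 44.275%
Difference = 44.275 − 45.8789 = -1.6039 pp.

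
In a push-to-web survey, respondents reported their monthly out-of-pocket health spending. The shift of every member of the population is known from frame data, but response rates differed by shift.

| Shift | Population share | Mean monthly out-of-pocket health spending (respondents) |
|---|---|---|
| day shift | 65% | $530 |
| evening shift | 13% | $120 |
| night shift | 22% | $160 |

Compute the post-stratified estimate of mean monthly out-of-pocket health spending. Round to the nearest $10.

Post-stratification weights by population share, not respondent share:
  day shift: 0.65 × 530 = 344.5
  evening shift: 0.13 × 120 = 15.6
  night shift: 0.22 × 160 = 35.2
Post-stratified estimate = 395.3 → $400.

$400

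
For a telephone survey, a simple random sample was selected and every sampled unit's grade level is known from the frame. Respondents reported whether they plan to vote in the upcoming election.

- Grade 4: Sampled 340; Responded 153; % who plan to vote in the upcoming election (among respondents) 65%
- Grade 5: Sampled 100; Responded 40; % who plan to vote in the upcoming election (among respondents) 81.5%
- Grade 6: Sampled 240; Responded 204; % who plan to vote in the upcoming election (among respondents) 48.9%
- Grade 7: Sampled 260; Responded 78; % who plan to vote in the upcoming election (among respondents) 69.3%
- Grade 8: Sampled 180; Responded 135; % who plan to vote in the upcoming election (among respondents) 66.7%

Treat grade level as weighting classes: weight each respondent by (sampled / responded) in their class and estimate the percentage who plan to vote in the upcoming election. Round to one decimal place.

64.3%

Response rates by class: Grade 4 153/340 = 45%, Grade 5 40/100 = 40%, Grade 6 204/240 = 85%, Grade 7 78/260 = 30%, Grade 8 135/180 = 75%.
Each respondent's weight = sampled/responded in their class; summing within a class gives n_sampled, so:
  Grade 4: 340 × 65 = 22,100
  Grade 5: 100 × 81.5 = 8150
  Grade 6: 240 × 48.9 = 11,736
  Grade 7: 260 × 69.3 = 18,018
  Grade 8: 180 × 66.7 = 12,006
Adjusted estimate = 72,010 / 1,120 = 64.2946 → 64.3%.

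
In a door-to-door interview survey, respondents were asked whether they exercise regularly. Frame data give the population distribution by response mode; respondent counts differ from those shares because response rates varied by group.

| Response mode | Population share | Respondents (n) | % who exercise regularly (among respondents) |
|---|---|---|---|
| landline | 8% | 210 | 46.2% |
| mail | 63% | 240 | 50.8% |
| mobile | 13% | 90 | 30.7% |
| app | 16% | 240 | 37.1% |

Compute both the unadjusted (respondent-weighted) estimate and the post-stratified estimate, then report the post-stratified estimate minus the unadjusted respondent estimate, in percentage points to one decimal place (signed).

Without adjustment, the pooled respondent share is:
  (210/780)×46.2 + (240/780)×50.8 + (90/780)×30.7 + (240/780)×37.1 = 43.0269%
Post-stratifying to population shares instead:
  0.08×46.2 + 0.63×50.8 + 0.13×30.7 + 0.16×37.1 = 45.627%
Difference = 45.627 − 43.0269 = 2.6001 pp.

+2.6 percentage points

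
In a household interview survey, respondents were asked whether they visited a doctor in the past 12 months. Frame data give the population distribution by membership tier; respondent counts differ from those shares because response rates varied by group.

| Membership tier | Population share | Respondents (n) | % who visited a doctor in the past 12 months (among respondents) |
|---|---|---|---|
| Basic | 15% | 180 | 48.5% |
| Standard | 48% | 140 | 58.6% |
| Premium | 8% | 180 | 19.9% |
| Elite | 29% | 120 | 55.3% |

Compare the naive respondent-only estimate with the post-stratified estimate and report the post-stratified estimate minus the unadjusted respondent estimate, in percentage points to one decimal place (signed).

+9.2 percentage points

Naive respondent-only estimate (weights = respondent counts):
  (180/620)×48.5 + (140/620)×58.6 + (180/620)×19.9 + (120/620)×55.3 = 43.7935%
Reweighting by population membership tier shares:
  0.15×48.5 + 0.48×58.6 + 0.08×19.9 + 0.29×55.3 = 53.032%
Difference = 53.032 − 43.7935 = 9.2385 pp.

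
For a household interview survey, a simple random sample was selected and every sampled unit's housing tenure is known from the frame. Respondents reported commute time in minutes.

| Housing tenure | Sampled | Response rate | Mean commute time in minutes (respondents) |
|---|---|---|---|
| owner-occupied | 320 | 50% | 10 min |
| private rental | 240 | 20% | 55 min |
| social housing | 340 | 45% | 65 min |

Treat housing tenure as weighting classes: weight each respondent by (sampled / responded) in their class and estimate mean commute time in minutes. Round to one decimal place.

42.8

With weight = n_sampled/n_responded per class, the weighted class total is n_sampled:
  owner-occupied: 320 × 10 = 3200
  private rental: 240 × 55 = 13,200
  social housing: 340 × 65 = 22,100
Adjusted estimate = 38,500 / 900 = 42.7778 → 42.8.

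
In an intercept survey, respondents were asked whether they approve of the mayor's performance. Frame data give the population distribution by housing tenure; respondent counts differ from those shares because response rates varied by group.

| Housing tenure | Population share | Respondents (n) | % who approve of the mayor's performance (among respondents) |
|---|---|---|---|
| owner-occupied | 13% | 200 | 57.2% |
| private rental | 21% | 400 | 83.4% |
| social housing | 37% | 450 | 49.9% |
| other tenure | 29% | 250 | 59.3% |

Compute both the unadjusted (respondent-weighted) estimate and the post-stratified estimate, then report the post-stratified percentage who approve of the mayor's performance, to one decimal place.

Without adjustment, the pooled respondent share is:
  (200/1300)×57.2 + (400/1300)×83.4 + (450/1300)×49.9 + (250/1300)×59.3 = 63.1385%
Post-stratified estimate weights by population shares:
  0.13×57.2 + 0.21×83.4 + 0.37×49.9 + 0.29×59.3 = 60.61%

60.6%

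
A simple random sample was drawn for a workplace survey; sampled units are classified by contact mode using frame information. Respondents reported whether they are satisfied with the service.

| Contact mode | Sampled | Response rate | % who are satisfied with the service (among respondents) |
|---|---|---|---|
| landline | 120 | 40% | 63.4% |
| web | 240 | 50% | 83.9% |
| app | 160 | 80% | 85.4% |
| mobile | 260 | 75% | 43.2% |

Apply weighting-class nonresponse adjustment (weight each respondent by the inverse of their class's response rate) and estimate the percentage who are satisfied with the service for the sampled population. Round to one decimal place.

67.5%

Each respondent's weight = sampled/responded in their class; summing within a class gives n_sampled, so:
  landline: 120 × 63.4 = 7608
  web: 240 × 83.9 = 20,136
  app: 160 × 85.4 = 13,664
  mobile: 260 × 43.2 = 11,232
Adjusted estimate = 52,640 / 780 = 67.4872 → 67.5%.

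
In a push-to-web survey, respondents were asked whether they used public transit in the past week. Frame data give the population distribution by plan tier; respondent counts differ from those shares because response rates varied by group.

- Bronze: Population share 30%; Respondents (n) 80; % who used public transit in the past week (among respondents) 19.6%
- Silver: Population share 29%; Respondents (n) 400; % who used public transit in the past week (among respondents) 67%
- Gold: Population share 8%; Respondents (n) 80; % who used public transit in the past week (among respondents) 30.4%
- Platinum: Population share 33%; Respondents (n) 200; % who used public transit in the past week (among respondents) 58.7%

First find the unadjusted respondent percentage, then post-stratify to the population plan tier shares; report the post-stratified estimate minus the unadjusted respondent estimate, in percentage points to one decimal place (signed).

Without adjustment, the pooled respondent share is:
  (80/760)×19.6 + (400/760)×67 + (80/760)×30.4 + (200/760)×58.7 = 55.9737%
Reweighting by population plan tier shares:
  0.3×19.6 + 0.29×67 + 0.08×30.4 + 0.33×58.7 = 47.113%
Difference = 47.113 − 55.9737 = -8.8607 pp.

-8.9 percentage points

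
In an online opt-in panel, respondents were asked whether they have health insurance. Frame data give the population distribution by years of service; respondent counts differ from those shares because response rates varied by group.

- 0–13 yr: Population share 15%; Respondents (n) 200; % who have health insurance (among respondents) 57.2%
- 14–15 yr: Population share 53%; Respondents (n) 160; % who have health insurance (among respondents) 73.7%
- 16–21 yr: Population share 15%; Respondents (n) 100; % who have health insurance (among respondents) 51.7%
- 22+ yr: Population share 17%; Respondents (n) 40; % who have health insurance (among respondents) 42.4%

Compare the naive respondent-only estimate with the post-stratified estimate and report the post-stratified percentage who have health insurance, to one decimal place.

62.6%

Naive respondent-only estimate (weights = respondent counts):
  (200/500)×57.2 + (160/500)×73.7 + (100/500)×51.7 + (40/500)×42.4 = 60.196%
Reweighting by population years of service shares:
  0.15×57.2 + 0.53×73.7 + 0.15×51.7 + 0.17×42.4 = 62.604%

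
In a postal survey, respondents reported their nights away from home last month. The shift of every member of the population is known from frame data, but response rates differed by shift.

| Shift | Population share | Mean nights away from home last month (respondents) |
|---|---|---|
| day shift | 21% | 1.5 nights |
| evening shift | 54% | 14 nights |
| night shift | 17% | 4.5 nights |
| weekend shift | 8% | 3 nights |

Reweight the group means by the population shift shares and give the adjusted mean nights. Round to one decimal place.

Reweight to the known shift distribution:
  day shift: 0.21 × 1.5 = 0.315
  evening shift: 0.54 × 14 = 7.56
  night shift: 0.17 × 4.5 = 0.765
  weekend shift: 0.08 × 3 = 0.24
Post-stratified estimate = 8.88 → 8.9.

8.9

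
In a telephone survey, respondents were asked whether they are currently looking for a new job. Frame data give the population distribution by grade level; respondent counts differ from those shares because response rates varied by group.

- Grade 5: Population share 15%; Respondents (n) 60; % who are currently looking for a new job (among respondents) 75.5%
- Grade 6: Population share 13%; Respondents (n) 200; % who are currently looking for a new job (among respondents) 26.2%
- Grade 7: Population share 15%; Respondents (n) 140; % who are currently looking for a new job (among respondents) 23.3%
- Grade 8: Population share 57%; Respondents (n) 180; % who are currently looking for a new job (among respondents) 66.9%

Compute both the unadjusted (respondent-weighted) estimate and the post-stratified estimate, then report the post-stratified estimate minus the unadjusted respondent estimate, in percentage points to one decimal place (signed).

Without adjustment, the pooled respondent share is:
  (60/580)×75.5 + (200/580)×26.2 + (140/580)×23.3 + (180/580)×66.9 = 43.231%
Post-stratified estimate weights by population shares:
  0.15×75.5 + 0.13×26.2 + 0.15×23.3 + 0.57×66.9 = 56.359%
Difference = 56.359 − 43.231 = 13.128 pp.

+13.1 percentage points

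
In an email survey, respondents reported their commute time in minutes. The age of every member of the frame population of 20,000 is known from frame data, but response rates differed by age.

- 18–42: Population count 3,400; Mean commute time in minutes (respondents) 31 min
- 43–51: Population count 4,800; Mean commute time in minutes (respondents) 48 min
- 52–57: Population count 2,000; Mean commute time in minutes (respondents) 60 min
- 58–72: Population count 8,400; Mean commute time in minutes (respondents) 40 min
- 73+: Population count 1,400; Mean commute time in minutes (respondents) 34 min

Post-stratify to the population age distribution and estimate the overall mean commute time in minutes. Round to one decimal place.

Each cell contributes population-share × respondent value:
  18–42: (3,400/20,000) × 31 = 5.27
  43–51: (4,800/20,000) × 48 = 11.52
  52–57: (2,000/20,000) × 60 = 6
  58–72: (8,400/20,000) × 40 = 16.8
  73+: (1,400/20,000) × 34 = 2.38
Post-stratified estimate = 41.97 → 42.0.

42.0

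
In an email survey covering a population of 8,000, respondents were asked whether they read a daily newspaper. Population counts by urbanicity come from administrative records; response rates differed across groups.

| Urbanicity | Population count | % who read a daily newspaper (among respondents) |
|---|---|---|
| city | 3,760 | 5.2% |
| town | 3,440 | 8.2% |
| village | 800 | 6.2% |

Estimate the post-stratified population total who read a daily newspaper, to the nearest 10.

530

Estimated count per cell = population count × respondent percentage:
  city: 3,760 × 5.2% = 195.52
  town: 3,440 × 8.2% = 282.08
  village: 800 × 6.2% = 49.6
Estimated total = 527.2 → 530.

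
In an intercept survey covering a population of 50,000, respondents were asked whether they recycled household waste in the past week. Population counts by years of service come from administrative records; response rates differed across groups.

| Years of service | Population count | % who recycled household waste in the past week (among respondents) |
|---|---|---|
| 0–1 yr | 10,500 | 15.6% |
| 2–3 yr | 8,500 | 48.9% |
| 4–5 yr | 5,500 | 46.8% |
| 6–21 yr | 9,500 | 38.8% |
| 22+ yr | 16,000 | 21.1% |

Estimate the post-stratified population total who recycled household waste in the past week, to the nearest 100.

15,400

Apply each group's respondent rate to its population count:
  0–1 yr: 10,500 × 15.6% = 1638
  2–3 yr: 8,500 × 48.9% = 4156.5
  4–5 yr: 5,500 × 46.8% = 2574
  6–21 yr: 9,500 × 38.8% = 3686
  22+ yr: 16,000 × 21.1% = 3376
Estimated total = 15430.5 → 15,400.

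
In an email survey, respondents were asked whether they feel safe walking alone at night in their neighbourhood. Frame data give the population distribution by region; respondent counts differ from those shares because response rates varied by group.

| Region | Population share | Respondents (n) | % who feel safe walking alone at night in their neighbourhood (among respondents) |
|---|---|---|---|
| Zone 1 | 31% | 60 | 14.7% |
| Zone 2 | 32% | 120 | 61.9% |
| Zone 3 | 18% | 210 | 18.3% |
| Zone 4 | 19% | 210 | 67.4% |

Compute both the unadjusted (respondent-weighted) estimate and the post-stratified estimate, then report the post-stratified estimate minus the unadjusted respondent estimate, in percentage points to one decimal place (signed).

-3.4 percentage points

Without adjustment, the pooled respondent share is:
  (60/600)×14.7 + (120/600)×61.9 + (210/600)×18.3 + (210/600)×67.4 = 43.845%
Post-stratified estimate weights by population shares:
  0.31×14.7 + 0.32×61.9 + 0.18×18.3 + 0.19×67.4 = 40.465%
Difference = 40.465 − 43.845 = -3.38 pp.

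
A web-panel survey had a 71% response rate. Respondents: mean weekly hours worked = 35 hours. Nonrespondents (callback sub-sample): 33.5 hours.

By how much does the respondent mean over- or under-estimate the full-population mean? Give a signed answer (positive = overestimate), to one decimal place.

Nonresponse fraction = 1 − 0.71 = 0.29.
Bias = (nonresponse fraction) × (respondent mean − nonrespondent mean)
     = 0.29 × (35 − 33.5) = 0.29 × 1.5 = 0.435.

+0.4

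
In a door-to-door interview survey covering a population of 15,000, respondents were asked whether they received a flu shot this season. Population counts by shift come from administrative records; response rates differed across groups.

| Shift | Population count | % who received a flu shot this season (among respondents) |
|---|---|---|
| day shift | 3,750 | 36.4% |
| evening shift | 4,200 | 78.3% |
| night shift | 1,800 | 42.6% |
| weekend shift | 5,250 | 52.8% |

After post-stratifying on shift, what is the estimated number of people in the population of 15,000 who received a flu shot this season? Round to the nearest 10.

Each cell contributes its population count × the respondent rate:
  day shift: 3,750 × 36.4% = 1365
  evening shift: 4,200 × 78.3% = 3288.6
  night shift: 1,800 × 42.6% = 766.8
  weekend shift: 5,250 × 52.8% = 2772
Estimated total = 8192.4 → 8,190.

8,190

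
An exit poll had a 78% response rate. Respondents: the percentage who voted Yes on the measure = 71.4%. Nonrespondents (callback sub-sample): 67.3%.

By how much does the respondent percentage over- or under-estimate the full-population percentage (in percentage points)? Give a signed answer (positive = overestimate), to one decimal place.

Nonresponse fraction = 1 − 0.78 = 0.22.
Bias = (nonresponse fraction) × (respondent percentage − nonrespondent percentage)
     = 0.22 × (71.4 − 67.3) = 0.22 × 4.1 = 0.902.

+0.9 percentage points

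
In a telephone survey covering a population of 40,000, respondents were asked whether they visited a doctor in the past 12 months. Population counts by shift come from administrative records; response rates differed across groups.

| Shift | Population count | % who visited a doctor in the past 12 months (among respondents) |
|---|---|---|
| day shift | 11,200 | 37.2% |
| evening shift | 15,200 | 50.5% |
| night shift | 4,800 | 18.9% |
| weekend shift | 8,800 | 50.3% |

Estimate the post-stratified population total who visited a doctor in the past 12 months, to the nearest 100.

Apply each group's respondent rate to its population count:
  day shift: 11,200 × 37.2% = 4166.4
  evening shift: 15,200 × 50.5% = 7676
  night shift: 4,800 × 18.9% = 907.2
  weekend shift: 8,800 × 50.3% = 4426.4
Estimated total = 17,176 → 17,200.

17,200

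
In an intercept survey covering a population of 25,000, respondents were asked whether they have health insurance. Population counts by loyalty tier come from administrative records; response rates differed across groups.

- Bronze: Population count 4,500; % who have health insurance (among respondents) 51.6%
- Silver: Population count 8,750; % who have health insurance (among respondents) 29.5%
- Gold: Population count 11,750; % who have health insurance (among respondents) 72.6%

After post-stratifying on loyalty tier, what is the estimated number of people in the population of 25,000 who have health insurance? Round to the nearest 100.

13,400

Each cell contributes its population count × the respondent rate:
  Bronze: 4,500 × 51.6% = 2322
  Silver: 8,750 × 29.5% = 2581.25
  Gold: 11,750 × 72.6% = 8530.5
Estimated total = 13433.8 → 13,400.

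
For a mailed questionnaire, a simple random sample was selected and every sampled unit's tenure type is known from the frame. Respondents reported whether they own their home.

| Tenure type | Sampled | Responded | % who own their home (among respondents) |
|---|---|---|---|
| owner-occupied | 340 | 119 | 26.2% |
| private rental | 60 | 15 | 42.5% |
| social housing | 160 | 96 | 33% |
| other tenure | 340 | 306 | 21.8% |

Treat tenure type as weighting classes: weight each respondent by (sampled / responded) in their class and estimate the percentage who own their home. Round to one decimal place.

Class response rates: owner-occupied 119/340 = 35%, private rental 15/60 = 25%, social housing 96/160 = 60%, other tenure 306/340 = 90%.
Each respondent's weight = sampled/responded in their class; summing within a class gives n_sampled, so:
  owner-occupied: 340 × 26.2 = 8908
  private rental: 60 × 42.5 = 2550
  social housing: 160 × 33 = 5280
  other tenure: 340 × 21.8 = 7412
Adjusted estimate = 24,150 / 900 = 26.8333 → 26.8%.

26.8%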